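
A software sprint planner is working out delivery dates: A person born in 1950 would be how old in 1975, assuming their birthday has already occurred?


Birth year: 1950
Current year: 1975
Age = current year - birth year
Age = 1975 - 1950 = 25

25


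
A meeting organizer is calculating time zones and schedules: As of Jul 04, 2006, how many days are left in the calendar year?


Start: July 04, 2006
End: December 31, 2006
Days left in July: 27
August: 31
September: 30
October: 31
November: 30
... plus remaining months
Sum of remaining months: 153
Total: 27 + 153 = 180

180


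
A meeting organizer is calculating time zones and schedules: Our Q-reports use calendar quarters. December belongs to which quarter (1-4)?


Month: December (month 12)
Q1: January-March (months 1-3)
Q2: April-June (months 4-6)
Q3: July-September (months 7-9)
Q4: October-December (months 10-12)
Month 12 falls in Q4

4


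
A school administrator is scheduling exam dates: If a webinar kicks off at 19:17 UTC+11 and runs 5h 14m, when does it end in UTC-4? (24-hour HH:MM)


Start: 19:17 in UTC+11
Step 1 - add duration:
  minutes: 17 + 14 = 31
  hours: 19 + 5 + 0 = 24
  end in UTC+11: 00:31
Step 2 - convert UTC+11 -> UTC-4:
  offset difference: -4 - (11) = -15 hours
  0 + (-15) = -15 -> mod 24 = 9
Result: 09:31 in UTC-4

09:31


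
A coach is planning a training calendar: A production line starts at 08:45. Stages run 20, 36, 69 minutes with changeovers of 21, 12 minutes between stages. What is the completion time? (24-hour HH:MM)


Start: 08:45 = 525 min from midnight
  after task 1 (20 min): 09:05
  after break (21 min): 09:26
  after task 2 (36 min): 10:02
  after break (12 min): 10:14
  after task 3 (69 min): 11:23
Total elapsed: 158 minutes
End time: 11:23

11:23


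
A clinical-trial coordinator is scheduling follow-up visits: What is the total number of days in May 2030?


Month: May
Year: 2030
May is a 31-day month
Total: 31 days

31


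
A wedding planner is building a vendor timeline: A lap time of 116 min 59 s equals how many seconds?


Minutes: 116
Seconds: 59
Convert minutes to seconds: 116 x 60 = 6960
Add remaining seconds: 6960 + 59 = 7019

7019


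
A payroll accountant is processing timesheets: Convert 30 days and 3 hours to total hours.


Days: 30
Extra hours: 3
Hours per day: 24
Days to hours: 30 x 24 = 720
Total: 720 + 3 = 723

723


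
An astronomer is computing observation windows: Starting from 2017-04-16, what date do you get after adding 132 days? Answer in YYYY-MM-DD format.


Start: 2017-04-16
Adding 132 days
Days remaining in April: 14
After April: 118 days still to add
May 2017: 31 days, 87 remaining
June 2017: 30 days, 57 remaining
July 2017: 31 days, 26 remaining
August 2017 has 31 days, need 26
Result: 2017-08-26

2017-08-26


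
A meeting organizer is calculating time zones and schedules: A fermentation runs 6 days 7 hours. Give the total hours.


Days: 6
Extra hours: 7
Hours per day: 24
Days to hours: 6 x 24 = 144
Total: 144 + 7 = 151

151


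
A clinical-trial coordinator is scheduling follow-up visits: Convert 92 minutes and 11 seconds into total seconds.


Minutes: 92
Seconds: 11
Convert minutes to seconds: 92 x 60 = 5520
Add remaining seconds: 5520 + 11 = 5531

5531


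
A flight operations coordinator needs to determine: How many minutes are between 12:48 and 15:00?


Start time: 12:48 = 768 minutes from midnight
End time: 15:00 = 900 minutes from midnight
Difference: 900 - 768 = 132 minutes
That is 2 hours and 12 minutes

132


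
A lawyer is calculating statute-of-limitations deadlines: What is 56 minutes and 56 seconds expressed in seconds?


Minutes: 56
Extra seconds: 56
Seconds per minute: 60
Minutes to seconds: 56 x 60 = 3360
Total: 3360 + 56 = 3416

3416


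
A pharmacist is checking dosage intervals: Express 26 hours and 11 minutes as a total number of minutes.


Hours: 26
Extra minutes: 11
Minutes per hour: 60
Hours to minutes: 26 x 60 = 1560
Total: 1560 + 11 = 1571

1571


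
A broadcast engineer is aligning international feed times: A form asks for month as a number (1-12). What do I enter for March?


Calendar month order:
2. February
3. March <--
4. April
March is month number 3

3


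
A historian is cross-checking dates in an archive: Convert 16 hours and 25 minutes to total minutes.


Hours: 16
Minutes: 25
Convert hours to minutes: 16 x 60 = 960
Add remaining minutes: 960 + 25 = 985

985


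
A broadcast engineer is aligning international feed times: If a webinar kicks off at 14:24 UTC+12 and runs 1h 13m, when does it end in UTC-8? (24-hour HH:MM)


Start: 14:24 in UTC+12
Step 1 - add duration:
  minutes: 24 + 13 = 37
  hours: 14 + 1 + 0 = 15
  end in UTC+12: 15:37
Step 2 - convert UTC+12 -> UTC-8:
  offset difference: -8 - (12) = -20 hours
  15 + (-20) = -5 -> mod 24 = 19
Result: 19:37 in UTC-8

19:37


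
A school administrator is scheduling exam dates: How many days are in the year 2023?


Year: 2023
Check leap year rules:
Divisible by 4? No
2023 is not a leap year
Days: 365

365


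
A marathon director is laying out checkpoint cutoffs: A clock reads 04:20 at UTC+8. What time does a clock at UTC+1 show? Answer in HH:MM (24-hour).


Local time: 04:20 at UTC+8 (offset 8h)
Target zone: UTC+1 (offset 1h)
Difference: 1 - (8) = -7 hours
Calculation: 4 + (-7) = -3
Wraparound: (-3) mod 24 = 21
Result: 21:20

21:20


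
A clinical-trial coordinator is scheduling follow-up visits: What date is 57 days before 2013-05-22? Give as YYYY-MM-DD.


Start: 2013-05-22
Subtracting 57 days
Days already passed in May: 22
After going back through May: 35 more days to subtract
April 2013: 30 days, 5 remaining
March 2013 has 31 days, need 5
Result: 2013-03-26

2013-03-26


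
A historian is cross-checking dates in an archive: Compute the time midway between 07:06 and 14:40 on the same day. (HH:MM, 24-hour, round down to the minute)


Start time: 07:06 = 426 minutes from midnight
End time: 14:40 = 880 minutes from midnight
Sum: 426 + 880 = 1306
Midpoint: 1306 / 2 = 653 minutes
Convert: 653 / 60 = 10 hours, 53 minutes
Result: 10:53

10:53


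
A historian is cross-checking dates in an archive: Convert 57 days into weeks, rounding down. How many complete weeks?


Total days: 57
Days per week: 7
Division: 57 / 7 = 8 remainder 1
Complete weeks: 8
Remaining days: 1

8


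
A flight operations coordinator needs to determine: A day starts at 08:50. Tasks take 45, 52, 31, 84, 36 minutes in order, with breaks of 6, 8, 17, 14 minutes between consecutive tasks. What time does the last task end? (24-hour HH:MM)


Start: 08:50 = 530 min from midnight
  after task 1 (45 min): 09:35
  after break (6 min): 09:41
  after task 2 (52 min): 10:33
  after break (8 min): 10:41
  after task 3 (31 min): 11:12
  after break (17 min): 11:29
  after task 4 (84 min): 12:53
  after break (14 min): 13:07
  after task 5 (36 min): 13:43
Total elapsed: 293 minutes
End time: 13:43

13:43


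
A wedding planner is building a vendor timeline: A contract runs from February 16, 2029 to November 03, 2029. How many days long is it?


Start date: 2029-02-16
End date: 2029-11-03
Feb 2029: +13 days
Mar 2029: +31 days
Apr 2029: +30 days
... (7 more months)
Total: 260 days

260


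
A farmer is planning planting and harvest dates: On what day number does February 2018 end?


Month: February
Year: 2018
2018 is not a leap year
February has 28 days
Total: 28 days

28


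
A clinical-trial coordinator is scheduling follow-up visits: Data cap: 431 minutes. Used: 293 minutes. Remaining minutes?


Total budget: 431 minutes
Time used: 293 minutes
Remaining: 431 - 293 = 138 minutes
Percent used: 68.0%
Percent remaining: 32.0%

138


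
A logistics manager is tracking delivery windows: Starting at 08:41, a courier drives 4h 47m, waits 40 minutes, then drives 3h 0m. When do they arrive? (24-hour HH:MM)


Depart: 08:41
Leg 1: +287 min -> 13:28
Layover: +40 min -> 14:08
Leg 2: +180 min -> 17:08
Total travel: 507 minutes = 8h 27m
Arrival: 17:08

17:08


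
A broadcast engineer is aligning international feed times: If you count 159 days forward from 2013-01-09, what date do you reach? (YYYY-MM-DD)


Start: 2013-01-09
Adding 159 days
Days remaining in January: 22
After January: 137 days still to add
February 2013: 28 days, 109 remaining
March 2013: 31 days, 78 remaining
April 2013: 30 days, 48 remaining
May 2013: 31 days, 17 remaining
Result: 2013-06-17

2013-06-17


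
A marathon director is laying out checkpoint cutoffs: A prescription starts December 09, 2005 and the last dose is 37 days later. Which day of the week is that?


Start: 2005-12-09 (Friday)
Step 1 - find target date: add 37 days
  2005-12-09 + 37 days = 2006-01-15
Step 2 - day of week:
  37 mod 7 = 2
  Friday + 2 days -> Sunday
Result: Sunday (2006-01-15)

Sunday


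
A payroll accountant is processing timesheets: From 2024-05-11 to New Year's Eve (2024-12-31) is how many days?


Start: May 11, 2024
End: December 31, 2024
Days left in May: 20
June: 30
July: 31
August: 31
September: 30
... plus remaining months
Sum of remaining months: 214
Total: 20 + 214 = 234

234


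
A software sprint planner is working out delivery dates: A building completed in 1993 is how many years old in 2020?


Birth year: 1993
Current year: 2020
Age = current year - birth year
Age = 2020 - 1993 = 27

27


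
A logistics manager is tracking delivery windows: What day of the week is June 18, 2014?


Date: 2014-06-18
January 1, 2014 is a Wednesday
Day of year: 169
Offset from Jan 1: 168 days
168 mod 7 = 0
Result: Wednesday

Wednesday


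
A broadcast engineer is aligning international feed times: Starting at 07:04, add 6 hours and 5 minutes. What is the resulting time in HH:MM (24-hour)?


Start time: 07:04
Adding: 6 hours 5 minutes
Minutes: 4 + 5 = 9
Hours: 7 + 6 + 0 = 13
Result: 13:09

13:09


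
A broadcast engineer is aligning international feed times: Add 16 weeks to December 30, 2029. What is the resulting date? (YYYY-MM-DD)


Start: 2029-12-30
Weeks to add: 16
Convert to days: 16 x 7 = 112 days
Add 112 days to 2029-12-30
Result: 2030-04-21

2030-04-21


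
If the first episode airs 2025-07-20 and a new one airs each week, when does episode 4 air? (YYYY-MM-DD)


First occurrence: 2025-07-20 (occurrence 1)
Each occurrence is 7 days after the previous.
Occurrence 4 is 3 weeks after the first.
3 weeks = 21 days
2025-07-20 + 21 days = 2025-08-10

2025-08-10


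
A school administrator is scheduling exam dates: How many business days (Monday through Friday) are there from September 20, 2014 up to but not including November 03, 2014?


Start: 2014-09-20 (Saturday)
End (exclusive): 2014-11-03 (Monday)
Total calendar days: 44
Full weeks: 44 // 7 = 6 -> 30 weekdays
Remaining 2 days starting on Saturday:
  Sat(-), Sun(-) -> 0 weekdays
Total business days: 30 + 0 = 30

30


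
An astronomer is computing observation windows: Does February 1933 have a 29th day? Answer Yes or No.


Year: 1933
Divisible by 4? 1933 / 4 = 483.25 -> No
Not divisible by 4, so NOT a leap year

No


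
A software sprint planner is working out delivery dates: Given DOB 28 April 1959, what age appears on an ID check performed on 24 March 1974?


Birth: 1959-04-28
Reference: 1974-03-24
Year difference: 1974 - 1959 = 15
Has birthday (04-28) occurred by 03-24? No
Birthday not yet reached this year -> subtract 1
Age in full years: 14

14


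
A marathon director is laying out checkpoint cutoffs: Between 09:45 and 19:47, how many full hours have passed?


Start: 09:45
End: 19:47
Hour difference: 19 - 9 = 10 hours
Minute difference: 47 - 45 = 2 minutes
Total minutes: 602
Complete hours: 602 / 60 = 10 (remainder 2)

10


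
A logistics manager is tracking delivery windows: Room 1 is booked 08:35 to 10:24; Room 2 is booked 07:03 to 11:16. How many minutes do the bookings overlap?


Interval A: [515, 624] minutes from midnight
Interval B: [423, 676] minutes from midnight
Overlap start = max(515, 423) = 515
Overlap end = min(624, 676) = 624
Overlap = 624 - 515 = 109 minutes

109


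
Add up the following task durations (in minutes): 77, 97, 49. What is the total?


Durations: 77, 97, 49
Running sum: 77
+ 97 = 174
+ 49 = 223
Total duration: 223 minutes
That is 3 hours and 43 minutes

223


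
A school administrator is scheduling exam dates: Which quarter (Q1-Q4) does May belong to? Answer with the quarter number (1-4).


Month: May (month 5)
Q1: January-March (months 1-3)
Q2: April-June (months 4-6)
Q3: July-September (months 7-9)
Q4: October-December (months 10-12)
Month 5 falls in Q2

2


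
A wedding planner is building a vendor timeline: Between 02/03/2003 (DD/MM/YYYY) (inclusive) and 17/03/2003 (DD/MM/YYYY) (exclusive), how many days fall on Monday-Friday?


Start: 2003-03-02 (Sunday)
End (exclusive): 2003-03-17 (Monday)
Total calendar days: 15
Full weeks: 15 // 7 = 2 -> 10 weekdays
Remaining 1 days starting on Sunday:
  Sun(-) -> 0 weekdays
Total business days: 10 + 0 = 10

10


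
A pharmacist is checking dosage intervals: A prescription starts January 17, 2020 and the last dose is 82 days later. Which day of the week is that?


Start: 2020-01-17 (Friday)
Step 1 - find target date: add 82 days
  2020-01-17 + 82 days = 2020-04-08
Step 2 - day of week:
  82 mod 7 = 5
  Friday + 5 days -> Wednesday
Result: Wednesday (2020-04-08)

Wednesday


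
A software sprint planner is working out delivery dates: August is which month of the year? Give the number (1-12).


Calendar month order:
7. July
8. August <--
9. September
August is month number 8

8


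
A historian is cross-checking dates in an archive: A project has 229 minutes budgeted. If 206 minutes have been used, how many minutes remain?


Total budget: 229 minutes
Time used: 206 minutes
Remaining: 229 - 206 = 23 minutes
Percent used: 90.0%
Percent remaining: 10.0%

23


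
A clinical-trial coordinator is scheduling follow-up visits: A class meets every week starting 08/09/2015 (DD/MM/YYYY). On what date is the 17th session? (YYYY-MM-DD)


First occurrence: 2015-09-08 (occurrence 1)
Each occurrence is 7 days after the previous.
Occurrence 17 is 16 weeks after the first.
16 weeks = 112 days
2015-09-08 + 112 days = 2015-12-29

2015-12-29


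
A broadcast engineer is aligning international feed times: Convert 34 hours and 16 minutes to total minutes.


Hours: 34
Extra minutes: 16
Minutes per hour: 60
Hours to minutes: 34 x 60 = 2040
Total: 2040 + 16 = 2056

2056


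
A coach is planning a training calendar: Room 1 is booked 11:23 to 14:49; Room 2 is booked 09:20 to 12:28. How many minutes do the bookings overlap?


Interval A: [683, 889] minutes from midnight
Interval B: [560, 748] minutes from midnight
Overlap start = max(683, 560) = 683
Overlap end = min(889, 748) = 748
Overlap = 748 - 683 = 65 minutes

65


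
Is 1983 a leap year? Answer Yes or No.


Year: 1983
Divisible by 4? 1983 / 4 = 495.75 -> No
Not divisible by 4, so NOT a leap year

No


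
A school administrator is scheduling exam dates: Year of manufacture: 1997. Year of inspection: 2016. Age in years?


Birth year: 1997
Current year: 2016
Age = current year - birth year
Age = 2016 - 1997 = 19

19


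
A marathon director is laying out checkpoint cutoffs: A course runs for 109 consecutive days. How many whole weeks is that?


Total days: 109
Days per week: 7
Division: 109 / 7 = 15 remainder 4
Complete weeks: 15
Remaining days: 4

15


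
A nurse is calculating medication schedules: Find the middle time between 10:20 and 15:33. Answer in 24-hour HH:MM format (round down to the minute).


Start time: 10:20 = 620 minutes from midnight
End time: 15:33 = 933 minutes from midnight
Sum: 620 + 933 = 1553
Midpoint: 1553 / 2 = 776 minutes
Convert: 776 / 60 = 12 hours, 56 minutes
Result: 12:56

12:56


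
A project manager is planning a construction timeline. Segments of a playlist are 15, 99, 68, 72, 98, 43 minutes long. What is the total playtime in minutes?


Durations: 15, 99, 68, 72, 98, 43
Running sum: 15
+ 99 = 114
+ 68 = 182
+ 72 = 254
+ 98 = 352
+ 43 = 395
Total duration: 395 minutes
That is 6 hours and 35 minutes

395


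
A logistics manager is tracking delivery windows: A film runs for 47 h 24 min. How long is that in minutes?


Hours: 47
Minutes: 24
Convert hours to minutes: 47 x 60 = 2820
Add remaining minutes: 2820 + 24 = 2844

2844


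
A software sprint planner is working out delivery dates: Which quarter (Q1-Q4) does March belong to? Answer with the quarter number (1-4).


Month: March (month 3)
Q1: January-March (months 1-3)
Q2: April-June (months 4-6)
Q3: July-September (months 7-9)
Q4: October-December (months 10-12)
Month 3 falls in Q1

1


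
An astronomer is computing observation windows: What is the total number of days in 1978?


Year: 1978
Check leap year rules:
Divisible by 4? No
1978 is not a leap year
Days: 365

365


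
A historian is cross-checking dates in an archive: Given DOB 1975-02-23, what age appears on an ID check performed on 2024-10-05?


Birth: 1975-02-23
Reference: 2024-10-05
Year difference: 2024 - 1975 = 49
Has birthday (02-23) occurred by 10-05? Yes
Age in full years: 49

49


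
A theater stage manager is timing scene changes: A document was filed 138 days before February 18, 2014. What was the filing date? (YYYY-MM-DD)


Start: 2014-02-18
Subtracting 138 days
Days already passed in February: 18
After going back through February: 120 more days to subtract
January 2014: 31 days, 89 remaining
December 2013: 31 days, 58 remaining
November 2013: 30 days, 28 remaining
October 2013 has 31 days, need 28
Result: 2013-10-03

2013-10-03


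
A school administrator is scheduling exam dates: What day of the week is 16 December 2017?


Date: 2017-12-16
January 1, 2017 is a Sunday
Day of year: 350
Offset from Jan 1: 349 days
349 mod 7 = 6
Result: Saturday

Saturday


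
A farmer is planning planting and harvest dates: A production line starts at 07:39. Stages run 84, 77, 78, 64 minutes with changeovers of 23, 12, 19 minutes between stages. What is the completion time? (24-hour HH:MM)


Start: 07:39 = 459 min from midnight
  after task 1 (84 min): 09:03
  after break (23 min): 09:26
  after task 2 (77 min): 10:43
  after break (12 min): 10:55
  after task 3 (78 min): 12:13
  after break (19 min): 12:32
  after task 4 (64 min): 13:36
Total elapsed: 357 minutes
End time: 13:36

13:36


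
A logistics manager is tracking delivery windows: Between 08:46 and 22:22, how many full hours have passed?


Start: 08:46
End: 22:22
Hour difference: 22 - 8 = 14 hours
Minute difference: 22 - 46 = -24 minutes
Total minutes: 816
Complete hours: 816 / 60 = 13 (remainder 36)

13


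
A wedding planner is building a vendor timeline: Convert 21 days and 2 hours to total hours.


Days: 21
Extra hours: 2
Hours per day: 24
Days to hours: 21 x 24 = 504
Total: 504 + 2 = 506

506


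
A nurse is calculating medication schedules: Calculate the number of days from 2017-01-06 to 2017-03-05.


Start date: 2017-01-06
End date: 2017-03-05
Jan 2017: +26 days
Feb 2017: +28 days
Mar 2017: +4 days
Total: 58 days

58


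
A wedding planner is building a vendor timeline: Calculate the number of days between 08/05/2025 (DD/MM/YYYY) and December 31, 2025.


Start: May 08, 2025
End: December 31, 2025
Days left in May: 23
June: 30
July: 31
August: 31
September: 30
... plus remaining months
Sum of remaining months: 214
Total: 23 + 214 = 237

237


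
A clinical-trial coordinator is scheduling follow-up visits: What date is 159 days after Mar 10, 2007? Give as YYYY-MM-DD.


Start: 2007-03-10
Adding 159 days
Days remaining in March: 21
After March: 138 days still to add
April 2007: 30 days, 108 remaining
May 2007: 31 days, 77 remaining
June 2007: 30 days, 47 remaining
July 2007: 31 days, 16 remaining
Result: 2007-08-16

2007-08-16


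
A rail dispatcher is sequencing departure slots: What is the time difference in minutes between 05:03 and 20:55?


Start time: 05:03 = 303 minutes from midnight
End time: 20:55 = 1255 minutes from midnight
Difference: 1255 - 303 = 952 minutes
That is 15 hours and 52 minutes

952


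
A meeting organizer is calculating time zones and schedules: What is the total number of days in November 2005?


Month: November
Year: 2005
November is a 30-day month
Total: 30 days

30


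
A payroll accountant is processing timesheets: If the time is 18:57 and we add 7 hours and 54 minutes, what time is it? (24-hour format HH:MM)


Start time: 18:57
Adding: 7 hours 54 minutes
Minutes: 57 + 54 = 111
Minute overflow: 111 >= 60, so carry 1 hour, minutes = 51
Hours: 18 + 7 + 1 = 26
Hour wraparound: 26 mod 24 = 2
Result: 02:51

02:51


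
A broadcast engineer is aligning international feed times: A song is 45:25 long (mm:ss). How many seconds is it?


Minutes: 45
Extra seconds: 25
Seconds per minute: 60
Minutes to seconds: 45 x 60 = 2700
Total: 2700 + 25 = 2725

2725


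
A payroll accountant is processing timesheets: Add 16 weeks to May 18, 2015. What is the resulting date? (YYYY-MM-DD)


Start: 2015-05-18
Weeks to add: 16
Convert to days: 16 x 7 = 112 days
Add 112 days to 2015-05-18
Result: 2015-09-07

2015-09-07


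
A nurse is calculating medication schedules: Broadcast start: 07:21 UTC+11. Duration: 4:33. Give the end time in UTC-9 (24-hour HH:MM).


Start: 07:21 in UTC+11
Step 1 - add duration:
  minutes: 21 + 33 = 54
  hours: 7 + 4 + 0 = 11
  end in UTC+11: 11:54
Step 2 - convert UTC+11 -> UTC-9:
  offset difference: -9 - (11) = -20 hours
  11 + (-20) = -9 -> mod 24 = 15
Result: 15:54 in UTC-9

15:54


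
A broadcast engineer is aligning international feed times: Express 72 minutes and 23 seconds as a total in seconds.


Minutes: 72
Seconds: 23
Convert minutes to seconds: 72 x 60 = 4320
Add remaining seconds: 4320 + 23 = 4343

4343


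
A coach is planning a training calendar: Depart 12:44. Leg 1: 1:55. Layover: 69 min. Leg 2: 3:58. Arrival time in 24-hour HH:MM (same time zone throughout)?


Depart: 12:44
Leg 1: +115 min -> 14:39
Layover: +69 min -> 15:48
Leg 2: +238 min -> 19:46
Total travel: 422 minutes = 7h 2m
Arrival: 19:46

19:46


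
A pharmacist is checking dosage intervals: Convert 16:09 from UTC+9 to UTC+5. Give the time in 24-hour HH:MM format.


Local time: 16:09 at UTC+9 (offset 9h)
Target zone: UTC+5 (offset 5h)
Difference: 5 - (9) = -4 hours
Calculation: 16 + (-4) = 12
Result: 12:09

12:09


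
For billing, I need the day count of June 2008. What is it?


Month: June
Year: 2008
June is a 30-day month
Total: 30 days

30


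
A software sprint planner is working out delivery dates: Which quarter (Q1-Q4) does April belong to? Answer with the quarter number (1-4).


Month: April (month 4)
Q1: January-March (months 1-3)
Q2: April-June (months 4-6)
Q3: July-September (months 7-9)
Q4: October-December (months 10-12)
Month 4 falls in Q2

2


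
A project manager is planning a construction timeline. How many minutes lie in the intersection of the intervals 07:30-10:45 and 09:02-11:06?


Interval A: [450, 645] minutes from midnight
Interval B: [542, 666] minutes from midnight
Overlap start = max(450, 542) = 542
Overlap end = min(645, 666) = 645
Overlap = 645 - 542 = 103 minutes

103


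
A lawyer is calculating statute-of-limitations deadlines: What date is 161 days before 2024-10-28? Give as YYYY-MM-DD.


Start: 2024-10-28
Subtracting 161 days
Days already passed in October: 28
After going back through October: 133 more days to subtract
September 2024: 30 days, 103 remaining
August 2024: 31 days, 72 remaining
July 2024: 31 days, 41 remaining
June 2024: 30 days, 11 remaining
Result: 2024-05-20

2024-05-20


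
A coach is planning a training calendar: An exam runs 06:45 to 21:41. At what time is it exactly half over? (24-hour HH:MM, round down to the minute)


Start time: 06:45 = 405 minutes from midnight
End time: 21:41 = 1301 minutes from midnight
Sum: 405 + 1301 = 1706
Midpoint: 1706 / 2 = 853 minutes
Convert: 853 / 60 = 14 hours, 13 minutes
Result: 14:13

14:13


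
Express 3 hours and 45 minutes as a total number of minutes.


Hours: 3
Extra minutes: 45
Minutes per hour: 60
Hours to minutes: 3 x 60 = 180
Total: 180 + 45 = 225

225


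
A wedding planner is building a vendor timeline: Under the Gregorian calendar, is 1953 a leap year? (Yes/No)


Year: 1953
Divisible by 4? 1953 / 4 = 488.25 -> No
Not divisible by 4, so NOT a leap year

No


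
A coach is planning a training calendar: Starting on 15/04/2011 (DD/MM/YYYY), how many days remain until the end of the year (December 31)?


Start: April 15, 2011
End: December 31, 2011
Days left in April: 15
May: 31
June: 30
July: 31
August: 31
... plus remaining months
Sum of remaining months: 245
Total: 15 + 245 = 260

260


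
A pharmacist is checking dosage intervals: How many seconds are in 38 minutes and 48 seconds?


Minutes: 38
Seconds: 48
Convert minutes to seconds: 38 x 60 = 2280
Add remaining seconds: 2280 + 48 = 2328

2328


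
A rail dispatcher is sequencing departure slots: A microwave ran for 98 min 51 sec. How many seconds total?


Minutes: 98
Extra seconds: 51
Seconds per minute: 60
Minutes to seconds: 98 x 60 = 5880
Total: 5880 + 51 = 5931

5931


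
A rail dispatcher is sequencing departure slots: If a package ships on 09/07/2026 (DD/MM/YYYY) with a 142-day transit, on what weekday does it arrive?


Start: 2026-07-09 (Thursday)
Step 1 - find target date: add 142 days
  2026-07-09 + 142 days = 2026-11-28
Step 2 - day of week:
  142 mod 7 = 2
  Thursday + 2 days -> Saturday
Result: Saturday (2026-11-28)

Saturday


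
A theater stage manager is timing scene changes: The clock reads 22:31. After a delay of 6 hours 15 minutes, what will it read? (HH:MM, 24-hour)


Start time: 22:31
Adding: 6 hours 15 minutes
Minutes: 31 + 15 = 46
Hours: 22 + 6 + 0 = 28
Hour wraparound: 28 mod 24 = 4
Result: 04:46

04:46


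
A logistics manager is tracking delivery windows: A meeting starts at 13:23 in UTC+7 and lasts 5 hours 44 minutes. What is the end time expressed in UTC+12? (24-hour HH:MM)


Start: 13:23 in UTC+7
Step 1 - add duration:
  minutes: 23 + 44 = 67 (carry 1h)
  hours: 13 + 5 + 1 = 19
  end in UTC+7: 19:07
Step 2 - convert UTC+7 -> UTC+12:
  offset difference: 12 - (7) = 5 hours
  19 + (5) = 24 -> mod 24 = 0
Result: 00:07 in UTC+12

00:07


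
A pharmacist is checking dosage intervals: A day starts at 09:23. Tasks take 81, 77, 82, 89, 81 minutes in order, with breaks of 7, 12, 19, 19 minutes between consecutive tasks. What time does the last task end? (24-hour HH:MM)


Start: 09:23 = 563 min from midnight
  after task 1 (81 min): 10:44
  after break (7 min): 10:51
  after task 2 (77 min): 12:08
  after break (12 min): 12:20
  after task 3 (82 min): 13:42
  after break (19 min): 14:01
  after task 4 (89 min): 15:30
  after break (19 min): 15:49
  after task 5 (81 min): 17:10
Total elapsed: 467 minutes
End time: 17:10

17:10


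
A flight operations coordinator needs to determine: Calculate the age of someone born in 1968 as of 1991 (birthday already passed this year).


Birth year: 1968
Current year: 1991
Age = current year - birth year
Age = 1991 - 1968 = 23

23


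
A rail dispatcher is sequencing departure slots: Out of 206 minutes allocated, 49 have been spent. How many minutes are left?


Total budget: 206 minutes
Time used: 49 minutes
Remaining: 206 - 49 = 157 minutes
Percent used: 23.8%
Percent remaining: 76.2%

157


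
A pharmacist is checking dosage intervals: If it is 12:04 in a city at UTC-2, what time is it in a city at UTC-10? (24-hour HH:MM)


Local time: 12:04 at UTC-2 (offset -2h)
Target zone: UTC-10 (offset -10h)
Difference: -10 - (-2) = -8 hours
Calculation: 12 + (-8) = 4
Result: 04:04

04:04


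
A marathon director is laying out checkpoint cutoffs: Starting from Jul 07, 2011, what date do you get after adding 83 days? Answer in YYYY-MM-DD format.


Start: 2011-07-07
Adding 83 days
Days remaining in July: 24
After July: 59 days still to add
August 2011: 31 days, 28 remaining
September 2011 has 30 days, need 28
Result: 2011-09-28

2011-09-28


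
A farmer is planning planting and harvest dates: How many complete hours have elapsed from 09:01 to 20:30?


Start: 09:01
End: 20:30
Hour difference: 20 - 9 = 11 hours
Minute difference: 30 - 1 = 29 minutes
Total minutes: 689
Complete hours: 689 / 60 = 11 (remainder 29)

11


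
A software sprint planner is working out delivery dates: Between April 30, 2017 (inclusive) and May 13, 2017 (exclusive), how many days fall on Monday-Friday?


Start: 2017-04-30 (Sunday)
End (exclusive): 2017-05-13 (Saturday)
Total calendar days: 13
Full weeks: 13 // 7 = 1 -> 5 weekdays
Remaining 6 days starting on Sunday:
  Sun(-), Mon(w), Tue(w), Wed(w), Thu(w), Fri(w) -> 5 weekdays
Total business days: 5 + 5 = 10

10


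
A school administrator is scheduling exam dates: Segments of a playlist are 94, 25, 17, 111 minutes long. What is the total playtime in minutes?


Durations: 94, 25, 17, 111
Running sum: 94
+ 25 = 119
+ 17 = 136
+ 111 = 247
Total duration: 247 minutes
That is 4 hours and 7 minutes

247


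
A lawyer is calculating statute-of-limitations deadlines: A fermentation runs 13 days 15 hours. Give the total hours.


Days: 13
Extra hours: 15
Hours per day: 24
Days to hours: 13 x 24 = 312
Total: 312 + 15 = 327

327


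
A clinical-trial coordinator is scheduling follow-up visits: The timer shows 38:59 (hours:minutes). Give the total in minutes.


Hours: 38
Minutes: 59
Convert hours to minutes: 38 x 60 = 2280
Add remaining minutes: 2280 + 59 = 2339

2339


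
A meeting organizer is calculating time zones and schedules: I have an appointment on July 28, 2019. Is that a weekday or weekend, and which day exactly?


Date: 2019-07-28
January 1, 2019 is a Tuesday
Day of year: 209
Offset from Jan 1: 208 days
208 mod 7 = 5
Result: Sunday

Sunday


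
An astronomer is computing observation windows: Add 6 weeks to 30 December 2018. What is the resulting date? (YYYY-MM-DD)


Start: 2018-12-30
Weeks to add: 6
Convert to days: 6 x 7 = 42 days
Add 42 days to 2018-12-30
Result: 2019-02-10

2019-02-10


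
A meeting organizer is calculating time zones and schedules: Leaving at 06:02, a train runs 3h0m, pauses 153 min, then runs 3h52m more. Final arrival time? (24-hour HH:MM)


Depart: 06:02
Leg 1: +180 min -> 09:02
Layover: +153 min -> 11:35
Leg 2: +232 min -> 15:27
Total travel: 565 minutes = 9h 25m
Arrival: 15:27

15:27


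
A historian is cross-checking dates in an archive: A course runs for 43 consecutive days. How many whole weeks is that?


Total days: 43
Days per week: 7
Division: 43 / 7 = 6 remainder 1
Complete weeks: 6
Remaining days: 1

6


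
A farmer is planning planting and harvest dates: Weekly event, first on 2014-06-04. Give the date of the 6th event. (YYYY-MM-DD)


First occurrence: 2014-06-04 (occurrence 1)
Each occurrence is 7 days after the previous.
Occurrence 6 is 5 weeks after the first.
5 weeks = 35 days
2014-06-04 + 35 days = 2014-07-09

2014-07-09


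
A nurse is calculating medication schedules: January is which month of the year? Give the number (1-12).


Calendar month order:
1. January <--
2. February
January is month number 1

1


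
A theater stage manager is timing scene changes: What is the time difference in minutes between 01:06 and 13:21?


Start time: 01:06 = 66 minutes from midnight
End time: 13:21 = 801 minutes from midnight
Difference: 801 - 66 = 735 minutes
That is 12 hours and 15 minutes

735


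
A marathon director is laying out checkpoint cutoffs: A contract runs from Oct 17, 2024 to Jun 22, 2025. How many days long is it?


Start date: 2024-10-17
End date: 2025-06-22
Oct 2024: +15 days
Nov 2024: +30 days
Dec 2024: +31 days
... (6 more months)
Total: 248 days

248


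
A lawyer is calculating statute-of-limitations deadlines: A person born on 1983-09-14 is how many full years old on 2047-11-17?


Birth: 1983-09-14
Reference: 2047-11-17
Year difference: 2047 - 1983 = 64
Has birthday (09-14) occurred by 11-17? Yes
Age in full years: 64

64


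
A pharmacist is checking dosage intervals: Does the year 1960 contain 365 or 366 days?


Year: 1960
Check leap year rules:
Divisible by 4? Yes
Divisible by 100? No
1960 is a leap year
Days: 366

366


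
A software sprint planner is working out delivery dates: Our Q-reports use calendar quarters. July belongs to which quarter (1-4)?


Month: July (month 7)
Q1: January-March (months 1-3)
Q2: April-June (months 4-6)
Q3: July-September (months 7-9)
Q4: October-December (months 10-12)
Month 7 falls in Q3

3


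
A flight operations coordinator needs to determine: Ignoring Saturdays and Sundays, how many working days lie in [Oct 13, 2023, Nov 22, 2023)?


Start: 2023-10-13 (Friday)
End (exclusive): 2023-11-22 (Wednesday)
Total calendar days: 40
Full weeks: 40 // 7 = 5 -> 25 weekdays
Remaining 5 days starting on Friday:
  Fri(w), Sat(-), Sun(-), Mon(w), Tue(w) -> 3 weekdays
Total business days: 25 + 3 = 28

28


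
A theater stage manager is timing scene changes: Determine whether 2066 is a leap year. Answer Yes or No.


Year: 2066
Divisible by 4? 2066 / 4 = 516.5 -> No
Not divisible by 4, so NOT a leap year

No


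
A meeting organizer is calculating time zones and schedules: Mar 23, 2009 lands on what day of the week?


Date: 2009-03-23
January 1, 2009 is a Thursday
Day of year: 82
Offset from Jan 1: 81 days
81 mod 7 = 4
Result: Monday

Monday


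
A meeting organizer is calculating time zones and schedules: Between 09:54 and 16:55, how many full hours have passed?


Start: 09:54
End: 16:55
Hour difference: 16 - 9 = 7 hours
Minute difference: 55 - 54 = 1 minutes
Total minutes: 421
Complete hours: 421 / 60 = 7 (remainder 1)

7


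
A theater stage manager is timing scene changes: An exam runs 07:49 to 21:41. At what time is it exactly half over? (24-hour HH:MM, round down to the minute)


Start time: 07:49 = 469 minutes from midnight
End time: 21:41 = 1301 minutes from midnight
Sum: 469 + 1301 = 1770
Midpoint: 1770 / 2 = 885 minutes
Convert: 885 / 60 = 14 hours, 45 minutes
Result: 14:45

14:45


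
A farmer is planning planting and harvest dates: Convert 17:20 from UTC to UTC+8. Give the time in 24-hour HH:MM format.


Local time: 17:20 at UTC (offset 0h)
Target zone: UTC+8 (offset 8h)
Difference: 8 - (0) = 8 hours
Calculation: 17 + (8) = 25
Wraparound: (25) mod 24 = 1
Result: 01:20

01:20


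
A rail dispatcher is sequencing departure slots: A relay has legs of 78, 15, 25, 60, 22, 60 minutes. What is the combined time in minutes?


Durations: 78, 15, 25, 60, 22, 60
Running sum: 78
+ 15 = 93
+ 25 = 118
+ 60 = 178
+ 22 = 200
+ 60 = 260
Total duration: 260 minutes
That is 4 hours and 20 minutes

260


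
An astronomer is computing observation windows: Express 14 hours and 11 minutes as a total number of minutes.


Hours: 14
Extra minutes: 11
Minutes per hour: 60
Hours to minutes: 14 x 60 = 840
Total: 840 + 11 = 851

851


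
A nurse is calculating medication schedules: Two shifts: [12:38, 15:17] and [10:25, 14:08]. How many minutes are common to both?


Interval A: [758, 917] minutes from midnight
Interval B: [625, 848] minutes from midnight
Overlap start = max(758, 625) = 758
Overlap end = min(917, 848) = 848
Overlap = 848 - 758 = 90 minutes

90


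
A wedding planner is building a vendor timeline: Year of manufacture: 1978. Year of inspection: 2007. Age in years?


Birth year: 1978
Current year: 2007
Age = current year - birth year
Age = 2007 - 1978 = 29

29


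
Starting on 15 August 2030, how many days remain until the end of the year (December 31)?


Start: August 15, 2030
End: December 31, 2030
Days left in August: 16
September: 30
October: 31
November: 30
December: 31
Sum of remaining months: 122
Total: 16 + 122 = 138

138


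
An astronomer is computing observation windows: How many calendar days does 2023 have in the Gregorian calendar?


Year: 2023
Check leap year rules:
Divisible by 4? No
2023 is not a leap year
Days: 365

365


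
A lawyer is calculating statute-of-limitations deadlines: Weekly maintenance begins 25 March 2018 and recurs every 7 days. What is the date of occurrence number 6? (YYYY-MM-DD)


First occurrence: 2018-03-25 (occurrence 1)
Each occurrence is 7 days after the previous.
Occurrence 6 is 5 weeks after the first.
5 weeks = 35 days
2018-03-25 + 35 days = 2018-04-29

2018-04-29


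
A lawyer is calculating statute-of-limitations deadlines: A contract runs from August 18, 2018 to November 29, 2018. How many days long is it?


Start date: 2018-08-18
End date: 2018-11-29
Aug 2018: +14 days
Sep 2018: +30 days
Oct 2018: +31 days
Nov 2018: +28 days
Total: 103 days

103


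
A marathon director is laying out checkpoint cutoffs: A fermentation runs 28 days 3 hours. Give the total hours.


Days: 28
Extra hours: 3
Hours per day: 24
Days to hours: 28 x 24 = 672
Total: 672 + 3 = 675

675


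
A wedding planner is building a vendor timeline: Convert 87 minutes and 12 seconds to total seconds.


Minutes: 87
Extra seconds: 12
Seconds per minute: 60
Minutes to seconds: 87 x 60 = 5220
Total: 5220 + 12 = 5232

5232


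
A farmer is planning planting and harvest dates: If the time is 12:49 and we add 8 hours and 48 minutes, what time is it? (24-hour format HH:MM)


Start time: 12:49
Adding: 8 hours 48 minutes
Minutes: 49 + 48 = 97
Minute overflow: 97 >= 60, so carry 1 hour, minutes = 37
Hours: 12 + 8 + 1 = 21
Result: 21:37

21:37


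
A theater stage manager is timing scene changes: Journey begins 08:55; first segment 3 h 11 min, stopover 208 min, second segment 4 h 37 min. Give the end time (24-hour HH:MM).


Depart: 08:55
Leg 1: +191 min -> 12:06
Layover: +208 min -> 15:34
Leg 2: +277 min -> 20:11
Total travel: 676 minutes = 11h 16m
Arrival: 20:11

20:11


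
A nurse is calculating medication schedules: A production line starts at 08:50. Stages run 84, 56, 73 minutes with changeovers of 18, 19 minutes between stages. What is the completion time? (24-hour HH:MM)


Start: 08:50 = 530 min from midnight
  after task 1 (84 min): 10:14
  after break (18 min): 10:32
  after task 2 (56 min): 11:28
  after break (19 min): 11:47
  after task 3 (73 min): 13:00
Total elapsed: 250 minutes
End time: 13:00

13:00


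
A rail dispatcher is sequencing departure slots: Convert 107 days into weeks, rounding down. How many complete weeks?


Total days: 107
Days per week: 7
Division: 107 / 7 = 15 remainder 2
Complete weeks: 15
Remaining days: 2

15


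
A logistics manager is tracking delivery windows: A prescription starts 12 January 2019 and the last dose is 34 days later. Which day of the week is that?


Start: 2019-01-12 (Saturday)
Step 1 - find target date: add 34 days
  2019-01-12 + 34 days = 2019-02-15
Step 2 - day of week:
  34 mod 7 = 6
  Saturday + 6 days -> Friday
Result: Friday (2019-02-15)

Friday


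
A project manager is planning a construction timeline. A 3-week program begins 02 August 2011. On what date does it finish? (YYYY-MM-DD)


Start: 2011-08-02
Weeks to add: 3
Convert to days: 3 x 7 = 21 days
Add 21 days to 2011-08-02
Result: 2011-08-23

2011-08-23


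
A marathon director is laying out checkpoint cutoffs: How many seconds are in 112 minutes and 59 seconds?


Minutes: 112
Seconds: 59
Convert minutes to seconds: 112 x 60 = 6720
Add remaining seconds: 6720 + 59 = 6779

6779


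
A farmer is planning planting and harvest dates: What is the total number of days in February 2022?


Month: February
Year: 2022
2022 is not a leap year
February has 28 days
Total: 28 days

28


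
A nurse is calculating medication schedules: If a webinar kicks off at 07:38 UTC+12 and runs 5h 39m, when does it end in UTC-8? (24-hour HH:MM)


Start: 07:38 in UTC+12
Step 1 - add duration:
  minutes: 38 + 39 = 77 (carry 1h)
  hours: 7 + 5 + 1 = 13
  end in UTC+12: 13:17
Step 2 - convert UTC+12 -> UTC-8:
  offset difference: -8 - (12) = -20 hours
  13 + (-20) = -7 -> mod 24 = 17
Result: 17:17 in UTC-8

17:17
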